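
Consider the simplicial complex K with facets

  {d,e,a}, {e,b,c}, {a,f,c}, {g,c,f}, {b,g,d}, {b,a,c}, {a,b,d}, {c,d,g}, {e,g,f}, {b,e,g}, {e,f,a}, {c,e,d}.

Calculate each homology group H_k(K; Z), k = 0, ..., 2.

Take the total order a < b < c < d < e < f < g on the vertex set. Then K (dimension 2) consists of the simplices:

  0-simplices (7): a, b, c, d, e, f, g
  1-simplices (18): ab, ac, ad, ae, af, bc, bd, be, bg, cd, ce, cf, cg, de, dg, ef, eg, fg
  2-simplices (12): abc, abd, acf, ade, aef, bce, bdg, beg, cde, cdg, cfg, efg

so the chain groups are C_0 ≅ Z^7, C_1 ≅ Z^18, C_2 ≅ Z^12.

Boundary ∂_1: C_1 → C_0 is given by ∂[p,q] = [q] − [p]. For instance
  ∂bc = c − b.
The resulting 7×18 matrix has rank 6, and its Smith normal form has invariant factors (1,1,1,1,1,1).

Boundary ∂_2: C_2 → C_1 maps a triangle to the signed sum of its edges. For instance
  ∂aef = ef − af + ae,
  ∂bce = ce − be + bc.
The 18×12 boundary matrix has rank 12 and Smith normal form diag(1,1,1,1,1,1,1,1,1,1,1,2).

Reading off H_k = ker ∂_k / im ∂_{k+1}:

  H_0: rank C_0 − rank ∂_1 = 7 − 6 = 1, and the invariant factors of ∂_1 are all 1, so H_0 ≅ Z.
  H_1: rank ker ∂_1 − rank ∂_2 = (18 − 6) − 12 = 0, and ∂_2 has invariant factor 2 > 1, so H_1 ≅ Z_2.
  H_2: rank ker ∂_2 − rank ∂_3 = (12 − 12) − 0 = 0, and there is no ∂_3, so H_2 ≅ 0.

(K is a triangulation of the real projective plane RP^2.)

H_0 = Z,  H_1 = Z_2,  H_2 = 0.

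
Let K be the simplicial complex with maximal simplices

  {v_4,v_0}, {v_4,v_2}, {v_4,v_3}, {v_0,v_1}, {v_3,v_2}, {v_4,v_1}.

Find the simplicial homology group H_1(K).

H_1 ≅ Z^2.

We work with the vertex ordering v_0 < v_1 < v_2 < v_3 < v_4. The simplices of K, each written with vertices in increasing order, are:

  0-simplices (5): [v_0], [v_1], [v_2], [v_3], [v_4]
  1-simplices (6): [v_0,v_1], [v_0,v_4], [v_1,v_4], [v_2,v_3], [v_2,v_4], [v_3,v_4]

giving chain groups C_0 ≅ Z^5, C_1 ≅ Z^6.

Boundary ∂_1: C_1 → C_0 is given by ∂[p,q] = [q] − [p].
This gives a 5×6 integer matrix of rank 4; reducing to Smith normal form yields diagonal entries (1,1,1,1).

Reading off H_k = ker ∂_k / im ∂_{k+1}:

  H_1: rank ker ∂_1 − rank ∂_2 = (6 − 4) − 0 = 2, and there is no ∂_2, so H_1 ≅ Z^2.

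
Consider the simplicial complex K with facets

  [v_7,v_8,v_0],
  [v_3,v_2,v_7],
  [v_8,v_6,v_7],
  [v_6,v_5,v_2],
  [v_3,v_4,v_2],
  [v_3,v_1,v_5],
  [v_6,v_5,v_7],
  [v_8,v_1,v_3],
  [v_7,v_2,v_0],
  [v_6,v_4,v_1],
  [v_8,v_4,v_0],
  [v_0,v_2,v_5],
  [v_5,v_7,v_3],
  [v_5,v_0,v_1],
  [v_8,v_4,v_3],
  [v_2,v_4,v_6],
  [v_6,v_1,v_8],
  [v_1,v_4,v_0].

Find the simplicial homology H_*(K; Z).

H_0 ≅ Z,  H_1 ≅ Z × Z/2,  H_2 = 0.

Fix the vertex order v_0 < v_1 < v_2 < v_3 < v_4 < v_5 < v_6 < v_7 < v_8 and write every simplex with vertices in increasing order. Then dim K = 2 and the simplices of K are:

  0-simplices (9): [v_0], [v_1], [v_2], [v_3], [v_4], [v_5], [v_6], [v_7], [v_8]
  1-simplices (27): (27 of them)
  2-simplices (18): (18 of them)

so the chain groups are C_0 ≅ Z^9, C_1 ≅ Z^27, C_2 ≅ Z^18.

Boundary ∂_1: C_1 → C_0 is given by ∂[p,q] = [q] − [p]. For instance
  ∂[v_1,v_5] = [v_5] − [v_1].
This gives a 9×27 integer matrix of rank 8; reducing to Smith normal form yields diagonal entries (1,1,1,1,1,1,1,1).

∂_2: C_2 → C_1 sends each 2-simplex [p,q,r] to [q,r] − [p,r] + [p,q]. For instance
  ∂[v_0,v_1,v_5] = [v_1,v_5] − [v_0,v_5] + [v_0,v_1],
  ∂[v_2,v_3,v_4] = [v_3,v_4] − [v_2,v_4] + [v_2,v_3].
The 27×18 boundary matrix has rank 18 and Smith normal form diag(1,1,1,1,1,1,1,1,1,1,1,1,1,1,1,1,1,2).

Computing H_k = (kernel of ∂_k) / (image of ∂_{k+1}):

  H_0: rank C_0 − rank ∂_1 = 9 − 8 = 1, and the invariant factors of ∂_1 are all 1, so H_0 ≅ Z.
  H_1: rank ker ∂_1 − rank ∂_2 = (27 − 8) − 18 = 1, and ∂_2 has invariant factor 2 > 1, so H_1 ≅ Z × Z/2.
  H_2: rank ker ∂_2 − rank ∂_3 = (18 − 18) − 0 = 0, and there is no ∂_3, so H_2 ≅ 0.

(K is a triangulation of the Klein bottle.)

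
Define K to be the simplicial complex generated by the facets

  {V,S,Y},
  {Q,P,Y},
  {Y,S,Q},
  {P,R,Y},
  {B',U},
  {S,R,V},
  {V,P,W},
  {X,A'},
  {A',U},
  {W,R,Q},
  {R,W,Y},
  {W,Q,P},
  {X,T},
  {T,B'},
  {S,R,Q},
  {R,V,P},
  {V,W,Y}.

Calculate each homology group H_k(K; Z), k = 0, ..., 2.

H_0 ≅ Z^2,  H_1 ≅ Z ⊕ Z/2,  H_2 = 0.

K has 12 vertices, 23 edges, 12 triangles.
rank ∂_0 = 0, rank ∂_1 = 10 ⇒ b_0 = 12 − 0 − 10 = 2; all invariant factors of ∂_1 are 1 so no torsion. So H_0 = Z^2.
rank ∂_1 = 10, rank ∂_2 = 12 ⇒ b_1 = 23 − 10 − 12 = 1; ∂_2 has invariant factor(s) [2] giving torsion. So H_1 = Z ⊕ Z/2.
rank ∂_2 = 12, rank ∂_3 = 0 ⇒ b_2 = 12 − 12 − 0 = 0. So H_2 = 0.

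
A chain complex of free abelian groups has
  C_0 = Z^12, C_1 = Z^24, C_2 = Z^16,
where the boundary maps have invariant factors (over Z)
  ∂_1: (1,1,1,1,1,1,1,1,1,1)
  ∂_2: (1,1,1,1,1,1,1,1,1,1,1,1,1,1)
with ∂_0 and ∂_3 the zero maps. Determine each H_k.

H_0: b_0 = 12 − 0 − 10 = 2; torsion from ∂_1 factors > 1: none. So H_0 = Z^2.
H_1: b_1 = 24 − 10 − 14 = 0; torsion from ∂_2 factors > 1: none. So H_1 = 0.
H_2: b_2 = 16 − 14 − 0 = 2; torsion from ∂_3 factors > 1: none. So H_2 = Z^2.

H_0 = Z^2,  H_1 = 0,  H_2 = Z^2.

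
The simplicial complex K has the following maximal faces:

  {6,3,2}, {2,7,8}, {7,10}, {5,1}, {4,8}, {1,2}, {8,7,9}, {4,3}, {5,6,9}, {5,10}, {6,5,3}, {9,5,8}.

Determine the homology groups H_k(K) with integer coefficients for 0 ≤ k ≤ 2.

We work with the vertex ordering 1 < 2 < 3 < 4 < 5 < 6 < 7 < 8 < 9 < 10. The simplices of K, each written with vertices in increasing order, are:

  0-simplices (10): [1], [2], [3], [4], [5], [6], [7], [8], [9], [10]
  1-simplices (19): [1,2], [1,5], [2,3], [2,6], [2,7], [2,8], [3,4], [3,5], [3,6], [4,8], [5,6], [5,8], [5,9], [5,10], [6,9], [7,8], [7,9], [7,10], [8,9]
  2-simplices (6): [2,3,6], [2,7,8], [3,5,6], [5,6,9], [5,8,9], [7,8,9]

so the chain groups are C_0 ≅ Z^10, C_1 ≅ Z^19, C_2 ≅ Z^6.

∂_1: C_1 → C_0 is given by ∂[p,q] = [q] − [p].
The resulting 10×19 matrix has rank 9, and its Smith normal form has invariant factors (1,1,1,1,1,1,1,1,1).

Boundary ∂_2: C_2 → C_1 sends each 2-simplex [p,q,r] to [q,r] − [p,r] + [p,q]. For instance
  ∂[2,3,6] = [3,6] − [2,6] + [2,3],
  ∂[7,8,9] = [8,9] − [7,9] + [7,8].
This gives a 19×6 integer matrix of rank 6; reducing to Smith normal form yields diagonal entries (1,1,1,1,1,1).

Reading off H_k = ker ∂_k / im ∂_{k+1}:

  H_0: rank C_0 − rank ∂_1 = 10 − 9 = 1, and the invariant factors of ∂_1 are all 1, so H_0 = Z.
  H_1: rank ker ∂_1 − rank ∂_2 = (19 − 9) − 6 = 4, and the invariant factors of ∂_2 are all 1, so H_1 = Z^4.
  H_2: rank ker ∂_2 − rank ∂_3 = (6 − 6) − 0 = 0, and there is no ∂_3, so H_2 = 0.

H_0 = Z,  H_1 = Z^4,  H_2 = 0.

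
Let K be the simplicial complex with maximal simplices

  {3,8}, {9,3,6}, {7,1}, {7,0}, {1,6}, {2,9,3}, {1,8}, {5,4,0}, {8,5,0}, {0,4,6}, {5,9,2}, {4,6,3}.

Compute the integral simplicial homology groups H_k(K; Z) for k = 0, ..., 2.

K has 10 vertices, 20 edges, 7 triangles.
rank ∂_0 = 0, rank ∂_1 = 9 ⇒ b_0 = 10 − 0 − 9 = 1; all invariant factors of ∂_1 are 1 so no torsion. So H_0 = Z.
rank ∂_1 = 9, rank ∂_2 = 7 ⇒ b_1 = 20 − 9 − 7 = 4; all invariant factors of ∂_2 are 1 so no torsion. So H_1 = Z^4.
rank ∂_2 = 7, rank ∂_3 = 0 ⇒ b_2 = 7 − 7 − 0 = 0. So H_2 = 0.

H_0 ≅ Z,  H_1 ≅ Z^4,  H_2 = 0.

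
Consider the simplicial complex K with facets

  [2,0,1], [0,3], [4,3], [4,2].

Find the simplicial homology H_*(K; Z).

H_0 ≅ Z,  H_1 ≅ Z,  H_2 = 0.

Fix the vertex order 0 < 1 < 2 < 3 < 4 and write every simplex with vertices in increasing order. Then dim K = 2 and the simplices of K are:

  0-simplices (5): [0], [1], [2], [3], [4]
  1-simplices (6): [0,1], [0,2], [0,3], [1,2], [2,4], [3,4]
  2-simplices (1): [0,1,2]

Hence C_0 ≅ Z^5, C_1 ≅ Z^6, C_2 ≅ Z^1.

The boundary map ∂_1: C_1 → C_0 maps an edge to its endpoints' difference, ∂[p,q] = q − p.
This gives a 5×6 integer matrix of rank 4; reducing to Smith normal form yields diagonal entries (1,1,1,1).

The boundary map ∂_2: C_2 → C_1 acts by ∂[p,q,r] = [q,r] − [p,r] + [p,q]. For instance
  ∂[0,1,2] = [1,2] − [0,2] + [0,1].
The resulting 6×1 matrix has rank 1, and its Smith normal form has invariant factors (1).

Reading off H_k = ker ∂_k / im ∂_{k+1}:

  H_0: rank C_0 − rank ∂_1 = 5 − 4 = 1, and the invariant factors of ∂_1 are all 1, so H_0 ≅ Z.
  H_1: rank ker ∂_1 − rank ∂_2 = (6 − 4) − 1 = 1, and the invariant factors of ∂_2 are all 1, so H_1 ≅ Z.
  H_2: rank ker ∂_2 − rank ∂_3 = (1 − 1) − 0 = 0, and there is no ∂_3, so H_2 ≅ 0.

As a check, the Euler characteristic is 5 − 6 + 1 = 0, which agrees with 1 − 1 + 0 = 0.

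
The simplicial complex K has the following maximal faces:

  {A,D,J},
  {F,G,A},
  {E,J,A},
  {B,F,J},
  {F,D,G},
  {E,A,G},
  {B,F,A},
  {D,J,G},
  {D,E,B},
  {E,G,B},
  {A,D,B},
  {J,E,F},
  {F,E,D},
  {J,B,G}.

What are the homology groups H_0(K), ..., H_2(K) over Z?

H_0 = Z,  H_1 = Z^2,  H_2 = Z.

Order the vertices as A < B < D < E < F < G < J. Listing each simplex with vertices in this order, K has dimension 2 with simplices:

  0-simplices (7): A, B, D, E, F, G, J
  1-simplices (21): AB, AD, AE, AF, AG, AJ, BD, BE, BF, BG, BJ, DE, DF, DG, DJ, EF, EG, EJ, FG, FJ, GJ
  2-simplices (14): ABD, ABF, ADJ, AEG, AEJ, AFG, BDE, BEG, BFJ, BGJ, DEF, DFG, DGJ, EFJ

so the chain groups are C_0 ≅ Z^7, C_1 ≅ Z^21, C_2 ≅ Z^14.

Boundary ∂_1: C_1 → C_0 maps an edge to its endpoints' difference, ∂[p,q] = q − p.
As a 7×21 matrix over Z this has rank 6, with invariant factors (1,1,1,1,1,1).

The boundary map ∂_2: C_2 → C_1 sends each 2-simplex [p,q,r] to [q,r] − [p,r] + [p,q]. For instance
  ∂AFG = FG − AG + AF,
  ∂EFJ = FJ − EJ + EF.
As a 21×14 matrix over Z this has rank 13, with invariant factors (1,1,1,1,1,1,1,1,1,1,1,1,1).

Reading off H_k = ker ∂_k / im ∂_{k+1}:

  H_0: rank C_0 − rank ∂_1 = 7 − 6 = 1, and the invariant factors of ∂_1 are all 1, so H_0 = Z.
  H_1: rank ker ∂_1 − rank ∂_2 = (21 − 6) − 13 = 2, and the invariant factors of ∂_2 are all 1, so H_1 = Z^2.
  H_2: rank ker ∂_2 − rank ∂_3 = (14 − 13) − 0 = 1, and there is no ∂_3, so H_2 = Z.

As a check, the Euler characteristic is 7 − 21 + 14 = 0, which agrees with 1 − 2 + 1 = 0.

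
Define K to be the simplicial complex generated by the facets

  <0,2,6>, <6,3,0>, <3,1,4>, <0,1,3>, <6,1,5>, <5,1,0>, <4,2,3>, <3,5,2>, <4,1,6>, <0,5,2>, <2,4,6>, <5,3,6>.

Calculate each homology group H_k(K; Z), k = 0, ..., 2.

Take the total order 0 < 1 < 2 < 3 < 4 < 5 < 6 on the vertex set. Then K (dimension 2) consists of the simplices:

  0-simplices (7): [0], [1], [2], [3], [4], [5], [6]
  1-simplices (18): [0,1], [0,2], [0,3], [0,5], [0,6], [1,3], [1,4], [1,5], [1,6], [2,3], [2,4], [2,5], [2,6], [3,4], [3,5], [3,6], [4,6], [5,6]
  2-simplices (12): [0,1,3], [0,1,5], [0,2,5], [0,2,6], [0,3,6], [1,3,4], [1,4,6], [1,5,6], [2,3,4], [2,3,5], [2,4,6], [3,5,6]

so the chain groups are C_0 ≅ Z^7, C_1 ≅ Z^18, C_2 ≅ Z^12.

Boundary ∂_1: C_1 → C_0 maps an edge to its endpoints' difference, ∂[p,q] = q − p. For instance
  ∂[2,4] = [4] − [2].
The resulting 7×18 matrix has rank 6, and its Smith normal form has invariant factors (1,1,1,1,1,1).

∂_2: C_2 → C_1 maps a triangle to the signed sum of its edges. For instance
  ∂[0,3,6] = [3,6] − [0,6] + [0,3],
  ∂[2,3,5] = [3,5] − [2,5] + [2,3].
The 18×12 boundary matrix has rank 12 and Smith normal form diag(1,1,1,1,1,1,1,1,1,1,1,2).

Now H_k = ker ∂_k / im ∂_{k+1}, so:

  H_0: rank C_0 − rank ∂_1 = 7 − 6 = 1, and the invariant factors of ∂_1 are all 1, so H_0 = Z.
  H_1: rank ker ∂_1 − rank ∂_2 = (18 − 6) − 12 = 0, and ∂_2 has invariant factor 2 > 1, so H_1 = Z/2.
  H_2: rank ker ∂_2 − rank ∂_3 = (12 − 12) − 0 = 0, and there is no ∂_3, so H_2 = 0.

As a check, the Euler characteristic is 7 − 18 + 12 = 1, which agrees with 1 − 0 + 0 = 1.

H_0 = Z,  H_1 = Z/2,  H_2 = 0.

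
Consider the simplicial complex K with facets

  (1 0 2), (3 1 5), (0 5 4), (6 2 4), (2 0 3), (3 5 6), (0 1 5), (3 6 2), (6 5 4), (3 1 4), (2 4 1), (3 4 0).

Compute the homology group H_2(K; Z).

K has 7 vertices, 18 edges, 12 triangles.
rank ∂_2 = 12, rank ∂_3 = 0 ⇒ b_2 = 12 − 12 − 0 = 0. So H_2 = 0.

H_2 = 0.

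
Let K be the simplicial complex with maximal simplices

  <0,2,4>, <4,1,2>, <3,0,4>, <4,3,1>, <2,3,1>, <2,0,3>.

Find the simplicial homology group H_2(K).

We work with the vertex ordering 0 < 1 < 2 < 3 < 4. The simplices of K, each written with vertices in increasing order, are:

  0-simplices (5): [0], [1], [2], [3], [4]
  1-simplices (9): [0,2], [0,3], [0,4], [1,2], [1,3], [1,4], [2,3], [2,4], [3,4]
  2-simplices (6): [0,2,3], [0,2,4], [0,3,4], [1,2,3], [1,2,4], [1,3,4]

giving chain groups C_0 ≅ Z^5, C_1 ≅ Z^9, C_2 ≅ Z^6.

The boundary map ∂_1: C_1 → C_0 maps an edge to its endpoints' difference, ∂[p,q] = q − p.
As a 5×9 matrix over Z this has rank 4, with invariant factors (1,1,1,1).

∂_2: C_2 → C_1 sends each 2-simplex [p,q,r] to [q,r] − [p,r] + [p,q]. For instance
  ∂[0,2,4] = [2,4] − [0,4] + [0,2],
  ∂[1,2,3] = [2,3] − [1,3] + [1,2].
The resulting 9×6 matrix has rank 5, and its Smith normal form has invariant factors (1,1,1,1,1).

Computing H_k = (kernel of ∂_k) / (image of ∂_{k+1}):

  H_2: rank ker ∂_2 − rank ∂_3 = (6 − 5) − 0 = 1, and there is no ∂_3, so H_2 ≅ Z.

H_2 = Z.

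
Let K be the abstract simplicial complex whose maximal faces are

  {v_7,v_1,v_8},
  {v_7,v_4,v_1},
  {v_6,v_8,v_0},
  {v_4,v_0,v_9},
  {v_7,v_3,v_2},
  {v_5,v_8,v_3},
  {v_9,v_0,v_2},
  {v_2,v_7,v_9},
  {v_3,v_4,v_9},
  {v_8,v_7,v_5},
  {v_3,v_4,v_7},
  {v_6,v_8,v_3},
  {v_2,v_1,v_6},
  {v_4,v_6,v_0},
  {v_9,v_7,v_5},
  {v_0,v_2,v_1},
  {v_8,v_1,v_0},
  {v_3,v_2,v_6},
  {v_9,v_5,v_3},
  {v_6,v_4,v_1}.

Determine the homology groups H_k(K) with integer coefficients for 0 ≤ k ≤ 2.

H_0 ≅ Z,  H_1 ≅ Z ⊕ Z/2,  H_2 = 0.

K has 10 vertices, 30 edges, 20 triangles.
rank ∂_0 = 0, rank ∂_1 = 9 ⇒ b_0 = 10 − 0 − 9 = 1; all invariant factors of ∂_1 are 1 so no torsion. So H_0 ≅ Z.
rank ∂_1 = 9, rank ∂_2 = 20 ⇒ b_1 = 30 − 9 − 20 = 1; ∂_2 has invariant factor(s) [2] giving torsion. So H_1 ≅ Z ⊕ Z/2.
rank ∂_2 = 20, rank ∂_3 = 0 ⇒ b_2 = 20 − 20 − 0 = 0. So H_2 ≅ 0.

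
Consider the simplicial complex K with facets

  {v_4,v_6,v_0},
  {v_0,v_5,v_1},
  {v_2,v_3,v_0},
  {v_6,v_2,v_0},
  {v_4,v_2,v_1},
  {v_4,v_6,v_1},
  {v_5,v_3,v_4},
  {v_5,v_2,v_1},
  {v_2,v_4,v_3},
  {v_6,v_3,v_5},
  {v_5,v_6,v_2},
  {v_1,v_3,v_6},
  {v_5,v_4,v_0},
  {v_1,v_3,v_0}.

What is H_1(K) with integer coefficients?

H_1 ≅ Z^2.

Fix the vertex order v_0 < v_1 < v_2 < v_3 < v_4 < v_5 < v_6 and write every simplex with vertices in increasing order. Then dim K = 2 and the simplices of K are:

  0-simplices (7): [v_0], [v_1], [v_2], [v_3], [v_4], [v_5], [v_6]
  1-simplices (21): (21 of them)
  2-simplices (14): (14 of them)

so the chain groups are C_0 ≅ Z^7, C_1 ≅ Z^21, C_2 ≅ Z^14.

Boundary ∂_1: C_1 → C_0 sends each edge [p,q] (with p < q) to q − p.
The resulting 7×21 matrix has rank 6, and its Smith normal form has invariant factors (1,1,1,1,1,1).

∂_2: C_2 → C_1 acts by ∂[p,q,r] = [q,r] − [p,r] + [p,q]. For instance
  ∂[v_3,v_5,v_6] = [v_5,v_6] − [v_3,v_6] + [v_3,v_5],
  ∂[v_0,v_2,v_3] = [v_2,v_3] − [v_0,v_3] + [v_0,v_2].
The 21×14 boundary matrix has rank 13 and Smith normal form diag(1,1,1,1,1,1,1,1,1,1,1,1,1).

Computing H_k = (kernel of ∂_k) / (image of ∂_{k+1}):

  H_1: rank ker ∂_1 − rank ∂_2 = (21 − 6) − 13 = 2, and the invariant factors of ∂_2 are all 1, so H_1 = Z^2.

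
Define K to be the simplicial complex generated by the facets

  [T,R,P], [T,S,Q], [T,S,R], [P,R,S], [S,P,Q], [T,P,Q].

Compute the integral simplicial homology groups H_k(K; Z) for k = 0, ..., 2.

H_0 ≅ Z,  H_1 = 0,  H_2 ≅ Z.

K has 5 vertices, 9 edges, 6 triangles.
rank ∂_0 = 0, rank ∂_1 = 4 ⇒ b_0 = 5 − 0 − 4 = 1; all invariant factors of ∂_1 are 1 so no torsion. So H_0 = Z.
rank ∂_1 = 4, rank ∂_2 = 5 ⇒ b_1 = 9 − 4 − 5 = 0; all invariant factors of ∂_2 are 1 so no torsion. So H_1 = 0.
rank ∂_2 = 5, rank ∂_3 = 0 ⇒ b_2 = 6 − 5 − 0 = 1. So H_2 = Z.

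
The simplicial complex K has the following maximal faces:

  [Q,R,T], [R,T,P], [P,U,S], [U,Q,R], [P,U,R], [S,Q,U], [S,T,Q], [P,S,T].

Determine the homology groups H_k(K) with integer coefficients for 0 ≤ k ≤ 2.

K has 6 vertices, 12 edges, 8 triangles.
rank ∂_0 = 0, rank ∂_1 = 5 ⇒ b_0 = 6 − 0 − 5 = 1; all invariant factors of ∂_1 are 1 so no torsion. So H_0 = Z.
rank ∂_1 = 5, rank ∂_2 = 7 ⇒ b_1 = 12 − 5 − 7 = 0; all invariant factors of ∂_2 are 1 so no torsion. So H_1 = 0.
rank ∂_2 = 7, rank ∂_3 = 0 ⇒ b_2 = 8 − 7 − 0 = 1. So H_2 = Z.

H_0 = Z,  H_1 = 0,  H_2 = Z.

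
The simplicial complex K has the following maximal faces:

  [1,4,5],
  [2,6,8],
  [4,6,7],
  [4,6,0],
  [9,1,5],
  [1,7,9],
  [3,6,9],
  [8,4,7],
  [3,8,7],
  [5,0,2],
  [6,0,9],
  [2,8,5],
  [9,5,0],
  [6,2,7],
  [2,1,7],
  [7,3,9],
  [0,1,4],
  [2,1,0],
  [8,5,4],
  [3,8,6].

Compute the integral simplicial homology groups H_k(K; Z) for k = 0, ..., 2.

We work with the vertex ordering 0 < 1 < 2 < 3 < 4 < 5 < 6 < 7 < 8 < 9. The simplices of K, each written with vertices in increasing order, are:

  0-simplices (10): [0], [1], [2], [3], [4], [5], [6], [7], [8], [9]
  1-simplices (30): (30 of them)
  2-simplices (20): (20 of them)

Hence C_0 ≅ Z^10, C_1 ≅ Z^30, C_2 ≅ Z^20.

Boundary ∂_1: C_1 → C_0 maps an edge to its endpoints' difference, ∂[p,q] = q − p. For instance
  ∂[0,6] = [6] − [0].
This gives a 10×30 integer matrix of rank 9; reducing to Smith normal form yields diagonal entries (1,1,1,1,1,1,1,1,1).

∂_2: C_2 → C_1 sends each 2-simplex [p,q,r] to [q,r] − [p,r] + [p,q]. For instance
  ∂[0,1,4] = [1,4] − [0,4] + [0,1],
  ∂[1,2,7] = [2,7] − [1,7] + [1,2].
This gives a 30×20 integer matrix of rank 20; reducing to Smith normal form yields diagonal entries (1,1,1,1,1,1,1,1,1,1,1,1,1,1,1,1,1,1,1,2).

Reading off H_k = ker ∂_k / im ∂_{k+1}:

  H_0: rank C_0 − rank ∂_1 = 10 − 9 = 1, and the invariant factors of ∂_1 are all 1, so H_0 = Z.
  H_1: rank ker ∂_1 − rank ∂_2 = (30 − 9) − 20 = 1, and ∂_2 has invariant factor 2 > 1, so H_1 = Z ⊕ Z_2.
  H_2: rank ker ∂_2 − rank ∂_3 = (20 − 20) − 0 = 0, and there is no ∂_3, so H_2 = 0.

H_0 ≅ Z,  H_1 ≅ Z ⊕ Z_2,  H_2 = 0.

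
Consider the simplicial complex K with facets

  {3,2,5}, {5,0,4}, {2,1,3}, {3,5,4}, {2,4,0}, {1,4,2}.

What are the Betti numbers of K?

b_0 = 1, b_1 = 1, b_2 = 0.

Take the total order 0 < 1 < 2 < 3 < 4 < 5 on the vertex set. Then K (dimension 2) consists of the simplices:

  0-simplices (6): [0], [1], [2], [3], [4], [5]
  1-simplices (12): [0,2], [0,4], [0,5], [1,2], [1,3], [1,4], [2,3], [2,4], [2,5], [3,4], [3,5], [4,5]
  2-simplices (6): [0,2,4], [0,4,5], [1,2,3], [1,2,4], [2,3,5], [3,4,5]

giving chain groups C_0 ≅ Z^6, C_1 ≅ Z^12, C_2 ≅ Z^6.

∂_1: C_1 → C_0 maps an edge to its endpoints' difference, ∂[p,q] = q − p.
This gives a 6×12 integer matrix of rank 5; reducing to Smith normal form yields diagonal entries (1,1,1,1,1).

∂_2: C_2 → C_1 acts by ∂[p,q,r] = [q,r] − [p,r] + [p,q]. For instance
  ∂[1,2,3] = [2,3] − [1,3] + [1,2],
  ∂[0,2,4] = [2,4] − [0,4] + [0,2].
This gives a 12×6 integer matrix of rank 6; reducing to Smith normal form yields diagonal entries (1,1,1,1,1,1).

From H_k ≅ ker(∂_k) / im(∂_{k+1}) we obtain:

  H_0: rank C_0 − rank ∂_1 = 6 − 5 = 1, and the invariant factors of ∂_1 are all 1, so H_0 ≅ Z.
  H_1: rank ker ∂_1 − rank ∂_2 = (12 − 5) − 6 = 1, and the invariant factors of ∂_2 are all 1, so H_1 ≅ Z.
  H_2: rank ker ∂_2 − rank ∂_3 = (6 − 6) − 0 = 0, and there is no ∂_3, so H_2 ≅ 0.

As a check, the Euler characteristic is 6 − 12 + 6 = 0, which agrees with 1 − 1 + 0 = 0.

Hence the Betti numbers are b_0 = 1, b_1 = 1, b_2 = 0.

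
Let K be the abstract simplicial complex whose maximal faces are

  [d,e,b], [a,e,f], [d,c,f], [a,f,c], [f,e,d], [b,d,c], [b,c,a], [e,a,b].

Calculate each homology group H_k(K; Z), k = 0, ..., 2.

Fix the vertex order a < b < c < d < e < f and write every simplex with vertices in increasing order. Then dim K = 2 and the simplices of K are:

  0-simplices (6): a, b, c, d, e, f
  1-simplices (12): ab, ac, ae, af, bc, bd, be, cd, cf, de, df, ef
  2-simplices (8): abc, abe, acf, aef, bcd, bde, cdf, def

giving chain groups C_0 ≅ Z^6, C_1 ≅ Z^12, C_2 ≅ Z^8.

The boundary map ∂_1: C_1 → C_0 is given by ∂[p,q] = [q] − [p]. For instance
  ∂ef = f − e.
This gives a 6×12 integer matrix of rank 5; reducing to Smith normal form yields diagonal entries (1,1,1,1,1).

Boundary ∂_2: C_2 → C_1 maps a triangle to the signed sum of its edges. For instance
  ∂abe = be − ae + ab,
  ∂bde = de − be + bd.
The 12×8 boundary matrix has rank 7 and Smith normal form diag(1,1,1,1,1,1,1).

Computing H_k = (kernel of ∂_k) / (image of ∂_{k+1}):

  H_0: rank C_0 − rank ∂_1 = 6 − 5 = 1, and the invariant factors of ∂_1 are all 1, so H_0 ≅ Z.
  H_1: rank ker ∂_1 − rank ∂_2 = (12 − 5) − 7 = 0, and the invariant factors of ∂_2 are all 1, so H_1 ≅ 0.
  H_2: rank ker ∂_2 − rank ∂_3 = (8 − 7) − 0 = 1, and there is no ∂_3, so H_2 ≅ Z.

H_0 = Z,  H_1 = 0,  H_2 = Z.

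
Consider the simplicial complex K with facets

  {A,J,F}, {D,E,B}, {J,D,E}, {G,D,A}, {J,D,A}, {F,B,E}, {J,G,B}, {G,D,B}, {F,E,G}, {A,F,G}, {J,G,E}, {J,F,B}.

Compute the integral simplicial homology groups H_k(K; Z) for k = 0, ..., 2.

H_0 ≅ Z,  H_1 ≅ Z/2,  H_2 = 0.

Order the vertices as A < B < D < E < F < G < J. Listing each simplex with vertices in this order, K has dimension 2 with simplices:

  0-simplices (7): A, B, D, E, F, G, J
  1-simplices (18): AD, AF, AG, AJ, BD, BE, BF, BG, BJ, DE, DG, DJ, EF, EG, EJ, FG, FJ, GJ
  2-simplices (12): ADG, ADJ, AFG, AFJ, BDE, BDG, BEF, BFJ, BGJ, DEJ, EFG, EGJ

so the chain groups are C_0 ≅ Z^7, C_1 ≅ Z^18, C_2 ≅ Z^12.

∂_1: C_1 → C_0 is given by ∂[p,q] = [q] − [p].
The 7×18 boundary matrix has rank 6 and Smith normal form diag(1,1,1,1,1,1).

Boundary ∂_2: C_2 → C_1 maps a triangle to the signed sum of its edges. For instance
  ∂BDE = DE − BE + BD,
  ∂DEJ = EJ − DJ + DE.
The resulting 18×12 matrix has rank 12, and its Smith normal form has invariant factors (1,1,1,1,1,1,1,1,1,1,1,2).

Computing H_k = (kernel of ∂_k) / (image of ∂_{k+1}):

  H_0: rank C_0 − rank ∂_1 = 7 − 6 = 1, and the invariant factors of ∂_1 are all 1, so H_0 = Z.
  H_1: rank ker ∂_1 − rank ∂_2 = (18 − 6) − 12 = 0, and ∂_2 has invariant factor 2 > 1, so H_1 = Z/2.
  H_2: rank ker ∂_2 − rank ∂_3 = (12 − 12) − 0 = 0, and there is no ∂_3, so H_2 = 0.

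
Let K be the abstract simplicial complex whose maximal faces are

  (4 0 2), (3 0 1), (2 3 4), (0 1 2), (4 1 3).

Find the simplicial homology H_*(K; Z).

H_0 ≅ Z,  H_1 ≅ Z,  H_2 = 0.

Order the vertices as 0 < 1 < 2 < 3 < 4. Listing each simplex with vertices in this order, K has dimension 2 with simplices:

  0-simplices (5): [0], [1], [2], [3], [4]
  1-simplices (10): [0,1], [0,2], [0,3], [0,4], [1,2], [1,3], [1,4], [2,3], [2,4], [3,4]
  2-simplices (5): [0,1,2], [0,1,3], [0,2,4], [1,3,4], [2,3,4]

Hence C_0 ≅ Z^5, C_1 ≅ Z^10, C_2 ≅ Z^5.

∂_1: C_1 → C_0 is given by ∂[p,q] = [q] − [p].
The 5×10 boundary matrix has rank 4 and Smith normal form diag(1,1,1,1).

∂_2: C_2 → C_1 maps a triangle to the signed sum of its edges. For instance
  ∂[1,3,4] = [3,4] − [1,4] + [1,3],
  ∂[2,3,4] = [3,4] − [2,4] + [2,3].
The resulting 10×5 matrix has rank 5, and its Smith normal form has invariant factors (1,1,1,1,1).

Now H_k = ker ∂_k / im ∂_{k+1}, so:

  H_0: rank C_0 − rank ∂_1 = 5 − 4 = 1, and the invariant factors of ∂_1 are all 1, so H_0 ≅ Z.
  H_1: rank ker ∂_1 − rank ∂_2 = (10 − 4) − 5 = 1, and the invariant factors of ∂_2 are all 1, so H_1 ≅ Z.
  H_2: rank ker ∂_2 − rank ∂_3 = (5 − 5) − 0 = 0, and there is no ∂_3, so H_2 ≅ 0.

As a check, the Euler characteristic is 5 − 10 + 5 = 0, which agrees with 1 − 1 + 0 = 0.
(K is a triangulation of the Möbius band.)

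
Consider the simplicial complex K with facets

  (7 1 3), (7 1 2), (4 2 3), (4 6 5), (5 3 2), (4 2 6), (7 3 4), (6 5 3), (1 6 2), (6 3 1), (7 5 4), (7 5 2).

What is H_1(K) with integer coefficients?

H_1 = Z/2.

Fix the vertex order 1 < 2 < 3 < 4 < 5 < 6 < 7 and write every simplex with vertices in increasing order. Then dim K = 2 and the simplices of K are:

  0-simplices (7): [1], [2], [3], [4], [5], [6], [7]
  1-simplices (18): [1,2], [1,3], [1,6], [1,7], [2,3], [2,4], [2,5], [2,6], [2,7], [3,4], [3,5], [3,6], [3,7], [4,5], [4,6], [4,7], [5,6], [5,7]
  2-simplices (12): [1,2,6], [1,2,7], [1,3,6], [1,3,7], [2,3,4], [2,3,5], [2,4,6], [2,5,7], [3,4,7], [3,5,6], [4,5,6], [4,5,7]

Hence C_0 ≅ Z^7, C_1 ≅ Z^18, C_2 ≅ Z^12.

Boundary ∂_1: C_1 → C_0 is given by ∂[p,q] = [q] − [p].
As a 7×18 matrix over Z this has rank 6, with invariant factors (1,1,1,1,1,1).

Boundary ∂_2: C_2 → C_1 sends each 2-simplex [p,q,r] to [q,r] − [p,r] + [p,q]. For instance
  ∂[4,5,6] = [5,6] − [4,6] + [4,5],
  ∂[4,5,7] = [5,7] − [4,7] + [4,5].
This gives a 18×12 integer matrix of rank 12; reducing to Smith normal form yields diagonal entries (1,1,1,1,1,1,1,1,1,1,1,2).

Reading off H_k = ker ∂_k / im ∂_{k+1}:

  H_1: rank ker ∂_1 − rank ∂_2 = (18 − 6) − 12 = 0, and ∂_2 has invariant factor 2 > 1, so H_1 ≅ Z/2.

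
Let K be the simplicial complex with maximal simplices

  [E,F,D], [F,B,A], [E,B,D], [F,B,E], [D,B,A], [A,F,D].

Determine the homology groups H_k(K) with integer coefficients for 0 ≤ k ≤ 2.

We work with the vertex ordering A < B < D < E < F. The simplices of K, each written with vertices in increasing order, are:

  0-simplices (5): A, B, D, E, F
  1-simplices (9): AB, AD, AF, BD, BE, BF, DE, DF, EF
  2-simplices (6): ABD, ABF, ADF, BDE, BEF, DEF

so the chain groups are C_0 ≅ Z^5, C_1 ≅ Z^9, C_2 ≅ Z^6.

∂_1: C_1 → C_0 is given by ∂[p,q] = [q] − [p].
The resulting 5×9 matrix has rank 4, and its Smith normal form has invariant factors (1,1,1,1).

∂_2: C_2 → C_1 maps a triangle to the signed sum of its edges. For instance
  ∂BEF = EF − BF + BE,
  ∂DEF = EF − DF + DE.
This gives a 9×6 integer matrix of rank 5; reducing to Smith normal form yields diagonal entries (1,1,1,1,1).

Computing H_k = (kernel of ∂_k) / (image of ∂_{k+1}):

  H_0: rank C_0 − rank ∂_1 = 5 − 4 = 1, and the invariant factors of ∂_1 are all 1, so H_0 = Z.
  H_1: rank ker ∂_1 − rank ∂_2 = (9 − 4) − 5 = 0, and the invariant factors of ∂_2 are all 1, so H_1 = 0.
  H_2: rank ker ∂_2 − rank ∂_3 = (6 − 5) − 0 = 1, and there is no ∂_3, so H_2 = Z.

H_0 = Z,  H_1 = 0,  H_2 = Z.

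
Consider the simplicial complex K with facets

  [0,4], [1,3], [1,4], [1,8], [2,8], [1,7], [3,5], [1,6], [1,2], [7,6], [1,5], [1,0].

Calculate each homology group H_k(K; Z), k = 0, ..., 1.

H_0 ≅ Z,  H_1 ≅ Z^4.

We work with the vertex ordering 0 < 1 < 2 < 3 < 4 < 5 < 6 < 7 < 8. The simplices of K, each written with vertices in increasing order, are:

  0-simplices (9): [0], [1], [2], [3], [4], [5], [6], [7], [8]
  1-simplices (12): [0,1], [0,4], [1,2], [1,3], [1,4], [1,5], [1,6], [1,7], [1,8], [2,8], [3,5], [6,7]

so the chain groups are C_0 ≅ Z^9, C_1 ≅ Z^12.

∂_1: C_1 → C_0 is given by ∂[p,q] = [q] − [p].
As a 9×12 matrix over Z this has rank 8, with invariant factors (1,1,1,1,1,1,1,1).

Reading off H_k = ker ∂_k / im ∂_{k+1}:

  H_0: rank C_0 − rank ∂_1 = 9 − 8 = 1, and the invariant factors of ∂_1 are all 1, so H_0 ≅ Z.
  H_1: rank ker ∂_1 − rank ∂_2 = (12 − 8) − 0 = 4, and there is no ∂_2, so H_1 ≅ Z^4.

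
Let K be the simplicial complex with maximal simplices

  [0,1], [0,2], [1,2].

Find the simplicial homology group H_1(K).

K has 3 vertices, 3 edges.
rank ∂_1 = 2, rank ∂_2 = 0 ⇒ b_1 = 3 − 2 − 0 = 1. So H_1 ≅ Z.

H_1 = Z.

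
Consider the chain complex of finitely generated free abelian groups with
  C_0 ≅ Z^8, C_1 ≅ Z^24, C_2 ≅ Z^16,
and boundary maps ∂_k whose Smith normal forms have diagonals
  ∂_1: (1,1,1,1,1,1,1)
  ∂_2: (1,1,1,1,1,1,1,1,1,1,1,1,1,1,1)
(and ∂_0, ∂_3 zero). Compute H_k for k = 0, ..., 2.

H_0 = Z,  H_1 = Z^2,  H_2 = Z.

H_0: b_0 = 8 − 0 − 7 = 1; torsion from ∂_1 factors > 1: none. So H_0 = Z.
H_1: b_1 = 24 − 7 − 15 = 2; torsion from ∂_2 factors > 1: none. So H_1 = Z^2.
H_2: b_2 = 16 − 15 − 0 = 1; torsion from ∂_3 factors > 1: none. So H_2 = Z.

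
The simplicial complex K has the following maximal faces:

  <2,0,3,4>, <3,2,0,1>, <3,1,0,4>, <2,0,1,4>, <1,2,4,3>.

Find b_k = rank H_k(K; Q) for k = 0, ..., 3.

Fix the vertex order 0 < 1 < 2 < 3 < 4 and write every simplex with vertices in increasing order. Then dim K = 3 and the simplices of K are:

  0-simplices (5): [0], [1], [2], [3], [4]
  1-simplices (10): [0,1], [0,2], [0,3], [0,4], [1,2], [1,3], [1,4], [2,3], [2,4], [3,4]
  2-simplices (10): [0,1,2], [0,1,3], [0,1,4], [0,2,3], [0,2,4], [0,3,4], [1,2,3], [1,2,4], [1,3,4], [2,3,4]
  3-simplices (5): [0,1,2,3], [0,1,2,4], [0,1,3,4], [0,2,3,4], [1,2,3,4]

so the chain groups are C_0 ≅ Z^5, C_1 ≅ Z^10, C_2 ≅ Z^10, C_3 ≅ Z^5.

∂_1: C_1 → C_0 maps an edge to its endpoints' difference, ∂[p,q] = q − p.
As a 5×10 matrix over Z this has rank 4, with invariant factors (1,1,1,1).

Boundary ∂_2: C_2 → C_1 sends each 2-simplex [p,q,r] to [q,r] − [p,r] + [p,q]. For instance
  ∂[0,2,4] = [2,4] − [0,4] + [0,2],
  ∂[0,3,4] = [3,4] − [0,4] + [0,3].
The 10×10 boundary matrix has rank 6 and Smith normal form diag(1,1,1,1,1,1).

The boundary map ∂_3: C_3 → C_2 sends each 3-simplex σ to the alternating sum Σ_i (−1)^i (σ with its i-th vertex removed). For instance
  ∂[0,1,2,3] = [1,2,3] − [0,2,3] + [0,1,3] − [0,1,2],
  ∂[1,2,3,4] = [2,3,4] − [1,3,4] + [1,2,4] − [1,2,3].
The 10×5 boundary matrix has rank 4 and Smith normal form diag(1,1,1,1).

Computing H_k = (kernel of ∂_k) / (image of ∂_{k+1}):

  H_0: rank C_0 − rank ∂_1 = 5 − 4 = 1, and the invariant factors of ∂_1 are all 1, so H_0 ≅ Z.
  H_1: rank ker ∂_1 − rank ∂_2 = (10 − 4) − 6 = 0, and the invariant factors of ∂_2 are all 1, so H_1 ≅ 0.
  H_2: rank ker ∂_2 − rank ∂_3 = (10 − 6) − 4 = 0, and the invariant factors of ∂_3 are all 1, so H_2 ≅ 0.
  H_3: rank ker ∂_3 − rank ∂_4 = (5 − 4) − 0 = 1, and there is no ∂_4, so H_3 ≅ Z.

(K is a triangulation of the 3-sphere S^3.)

Hence the Betti numbers are b_0 = 1, b_1 = 0, b_2 = 0, b_3 = 1.

b_0 = 1, b_1 = 0, b_2 = 0, b_3 = 1.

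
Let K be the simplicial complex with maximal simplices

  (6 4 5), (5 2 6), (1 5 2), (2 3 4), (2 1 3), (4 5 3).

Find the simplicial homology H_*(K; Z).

K has 6 vertices, 12 edges, 6 triangles.
rank ∂_0 = 0, rank ∂_1 = 5 ⇒ b_0 = 6 − 0 − 5 = 1; all invariant factors of ∂_1 are 1 so no torsion. So H_0 = Z.
rank ∂_1 = 5, rank ∂_2 = 6 ⇒ b_1 = 12 − 5 − 6 = 1; all invariant factors of ∂_2 are 1 so no torsion. So H_1 = Z.
rank ∂_2 = 6, rank ∂_3 = 0 ⇒ b_2 = 6 − 6 − 0 = 0. So H_2 = 0.

H_0 = Z,  H_1 = Z,  H_2 = 0.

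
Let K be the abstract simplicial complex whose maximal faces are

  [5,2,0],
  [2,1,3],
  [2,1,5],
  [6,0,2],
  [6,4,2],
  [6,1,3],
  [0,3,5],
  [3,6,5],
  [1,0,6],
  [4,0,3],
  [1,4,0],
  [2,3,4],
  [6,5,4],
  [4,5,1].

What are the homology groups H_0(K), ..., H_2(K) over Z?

H_0 ≅ Z,  H_1 ≅ Z^2,  H_2 ≅ Z.

Fix the vertex order 0 < 1 < 2 < 3 < 4 < 5 < 6 and write every simplex with vertices in increasing order. Then dim K = 2 and the simplices of K are:

  0-simplices (7): [0], [1], [2], [3], [4], [5], [6]
  1-simplices (21): [0,1], [0,2], [0,3], [0,4], [0,5], [0,6], [1,2], [1,3], [1,4], [1,5], [1,6], [2,3], [2,4], [2,5], [2,6], [3,4], [3,5], [3,6], [4,5], [4,6], [5,6]
  2-simplices (14): [0,1,4], [0,1,6], [0,2,5], [0,2,6], [0,3,4], [0,3,5], [1,2,3], [1,2,5], [1,3,6], [1,4,5], [2,3,4], [2,4,6], [3,5,6], [4,5,6]

so the chain groups are C_0 ≅ Z^7, C_1 ≅ Z^21, C_2 ≅ Z^14.

Boundary ∂_1: C_1 → C_0 maps an edge to its endpoints' difference, ∂[p,q] = q − p. For instance
  ∂[2,5] = [5] − [2].
As a 7×21 matrix over Z this has rank 6, with invariant factors (1,1,1,1,1,1).

Boundary ∂_2: C_2 → C_1 maps a triangle to the signed sum of its edges. For instance
  ∂[0,2,6] = [2,6] − [0,6] + [0,2],
  ∂[1,2,5] = [2,5] − [1,5] + [1,2].
This gives a 21×14 integer matrix of rank 13; reducing to Smith normal form yields diagonal entries (1,1,1,1,1,1,1,1,1,1,1,1,1).

From H_k ≅ ker(∂_k) / im(∂_{k+1}) we obtain:

  H_0: rank C_0 − rank ∂_1 = 7 − 6 = 1, and the invariant factors of ∂_1 are all 1, so H_0 = Z.
  H_1: rank ker ∂_1 − rank ∂_2 = (21 − 6) − 13 = 2, and the invariant factors of ∂_2 are all 1, so H_1 = Z^2.
  H_2: rank ker ∂_2 − rank ∂_3 = (14 − 13) − 0 = 1, and there is no ∂_3, so H_2 = Z.

As a check, the Euler characteristic is 7 − 21 + 14 = 0, which agrees with 1 − 2 + 1 = 0.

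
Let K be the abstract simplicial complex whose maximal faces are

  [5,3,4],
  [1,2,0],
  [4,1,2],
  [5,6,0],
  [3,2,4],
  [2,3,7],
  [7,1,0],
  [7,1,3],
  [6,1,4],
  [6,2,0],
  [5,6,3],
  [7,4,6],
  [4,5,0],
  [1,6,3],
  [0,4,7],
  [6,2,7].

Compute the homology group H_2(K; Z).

Fix the vertex order 0 < 1 < 2 < 3 < 4 < 5 < 6 < 7 and write every simplex with vertices in increasing order. Then dim K = 2 and the simplices of K are:

  0-simplices (8): [0], [1], [2], [3], [4], [5], [6], [7]
  1-simplices (24): (24 of them)
  2-simplices (16): [0,1,2], [0,1,7], [0,2,6], [0,4,5], [0,4,7], [0,5,6], [1,2,4], [1,3,6], [1,3,7], [1,4,6], [2,3,4], [2,3,7], [2,6,7], [3,4,5], [3,5,6], [4,6,7]

Hence C_0 ≅ Z^8, C_1 ≅ Z^24, C_2 ≅ Z^16.

The boundary map ∂_1: C_1 → C_0 maps an edge to its endpoints' difference, ∂[p,q] = q − p. For instance
  ∂[0,1] = [1] − [0].
The 8×24 boundary matrix has rank 7 and Smith normal form diag(1,1,1,1,1,1,1).

Boundary ∂_2: C_2 → C_1 maps a triangle to the signed sum of its edges. For instance
  ∂[0,2,6] = [2,6] − [0,6] + [0,2],
  ∂[2,3,4] = [3,4] − [2,4] + [2,3].
The 24×16 boundary matrix has rank 15 and Smith normal form diag(1,1,1,1,1,1,1,1,1,1,1,1,1,1,1).

Reading off H_k = ker ∂_k / im ∂_{k+1}:

  H_2: rank ker ∂_2 − rank ∂_3 = (16 − 15) − 0 = 1, and there is no ∂_3, so H_2 ≅ Z.

H_2 ≅ Z.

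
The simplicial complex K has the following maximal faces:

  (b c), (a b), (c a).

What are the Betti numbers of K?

b_0 = 1, b_1 = 1.

Fix the vertex order a < b < c and write every simplex with vertices in increasing order. Then dim K = 1 and the simplices of K are:

  0-simplices (3): a, b, c
  1-simplices (3): ab, ac, bc

Hence C_0 ≅ Z^3, C_1 ≅ Z^3.

Boundary ∂_1: C_1 → C_0 maps an edge to its endpoints' difference, ∂[p,q] = q − p. For instance
  ∂bc = c − b.
This gives a 3×3 integer matrix of rank 2; reducing to Smith normal form yields diagonal entries (1,1).

Reading off H_k = ker ∂_k / im ∂_{k+1}:

  H_0: rank C_0 − rank ∂_1 = 3 − 2 = 1, and the invariant factors of ∂_1 are all 1, so H_0 ≅ Z.
  H_1: rank ker ∂_1 − rank ∂_2 = (3 − 2) − 0 = 1, and there is no ∂_2, so H_1 ≅ Z.

As a check, the Euler characteristic is 3 − 3 = 0, which agrees with 1 − 1 = 0.
(K is a triangulation of the circle S^1.)

Hence the Betti numbers are b_0 = 1, b_1 = 1.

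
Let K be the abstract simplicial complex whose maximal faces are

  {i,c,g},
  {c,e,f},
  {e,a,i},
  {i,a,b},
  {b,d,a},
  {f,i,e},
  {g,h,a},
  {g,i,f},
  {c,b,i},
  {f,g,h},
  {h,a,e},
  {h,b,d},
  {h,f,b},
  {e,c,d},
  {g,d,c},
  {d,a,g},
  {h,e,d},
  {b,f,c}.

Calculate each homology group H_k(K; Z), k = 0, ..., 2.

H_0 ≅ Z,  H_1 ≅ Z ⊕ Z/2Z,  H_2 = 0.

Take the total order a < b < c < d < e < f < g < h < i on the vertex set. Then K (dimension 2) consists of the simplices:

  0-simplices (9): a, b, c, d, e, f, g, h, i
  1-simplices (27): ab, ad, ae, ag, ah, ai, bc, bd, bf, bh, bi, cd, ce, cf, cg, ci, de, dg, dh, ef, eh, ei, fg, fh, fi, gh, gi
  2-simplices (18): abd, abi, adg, aeh, aei, agh, bcf, bci, bdh, bfh, cde, cdg, cef, cgi, deh, efi, fgh, fgi

Hence C_0 ≅ Z^9, C_1 ≅ Z^27, C_2 ≅ Z^18.

Boundary ∂_1: C_1 → C_0 is given by ∂[p,q] = [q] − [p].
This gives a 9×27 integer matrix of rank 8; reducing to Smith normal form yields diagonal entries (1,1,1,1,1,1,1,1).

The boundary map ∂_2: C_2 → C_1 sends each 2-simplex [p,q,r] to [q,r] − [p,r] + [p,q]. For instance
  ∂adg = dg − ag + ad,
  ∂cgi = gi − ci + cg.
The resulting 27×18 matrix has rank 18, and its Smith normal form has invariant factors (1,1,1,1,1,1,1,1,1,1,1,1,1,1,1,1,1,2).

From H_k ≅ ker(∂_k) / im(∂_{k+1}) we obtain:

  H_0: rank C_0 − rank ∂_1 = 9 − 8 = 1, and the invariant factors of ∂_1 are all 1, so H_0 ≅ Z.
  H_1: rank ker ∂_1 − rank ∂_2 = (27 − 8) − 18 = 1, and ∂_2 has invariant factor 2 > 1, so H_1 ≅ Z ⊕ Z/2Z.
  H_2: rank ker ∂_2 − rank ∂_3 = (18 − 18) − 0 = 0, and there is no ∂_3, so H_2 ≅ 0.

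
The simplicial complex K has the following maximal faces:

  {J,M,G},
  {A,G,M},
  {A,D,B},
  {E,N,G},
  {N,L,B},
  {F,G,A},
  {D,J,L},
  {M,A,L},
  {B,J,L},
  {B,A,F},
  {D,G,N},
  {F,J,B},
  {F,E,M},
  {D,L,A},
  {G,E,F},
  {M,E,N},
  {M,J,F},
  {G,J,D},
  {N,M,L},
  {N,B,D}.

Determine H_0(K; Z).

Order the vertices as A < B < D < E < F < G < J < L < M < N. Listing each simplex with vertices in this order, K has dimension 2 with simplices:

  0-simplices (10): A, B, D, E, F, G, J, L, M, N
  1-simplices (30): AB, AD, AF, AG, AL, AM, BD, BF, BJ, BL, BN, DG, DJ, DL, DN, EF, EG, EM, EN, FG, FJ, FM, GJ, GM, GN, JL, JM, LM, LN, MN
  2-simplices (20): ABD, ABF, ADL, AFG, AGM, ALM, BDN, BFJ, BJL, BLN, DGJ, DGN, DJL, EFG, EFM, EGN, EMN, FJM, GJM, LMN

giving chain groups C_0 ≅ Z^10, C_1 ≅ Z^30, C_2 ≅ Z^20.

∂_1: C_1 → C_0 sends each edge [p,q] (with p < q) to q − p.
As a 10×30 matrix over Z this has rank 9, with invariant factors (1,1,1,1,1,1,1,1,1).

The boundary map ∂_2: C_2 → C_1 maps a triangle to the signed sum of its edges. For instance
  ∂ALM = LM − AM + AL,
  ∂ABD = BD − AD + AB.
This gives a 30×20 integer matrix of rank 20; reducing to Smith normal form yields diagonal entries (1,1,1,1,1,1,1,1,1,1,1,1,1,1,1,1,1,1,1,2).

Now H_k = ker ∂_k / im ∂_{k+1}, so:

  H_0: rank C_0 − rank ∂_1 = 10 − 9 = 1, and the invariant factors of ∂_1 are all 1, so H_0 = Z.

H_0 = Z.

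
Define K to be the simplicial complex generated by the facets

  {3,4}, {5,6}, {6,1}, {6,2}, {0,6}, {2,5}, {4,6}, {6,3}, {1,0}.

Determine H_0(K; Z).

Order the vertices as 0 < 1 < 2 < 3 < 4 < 5 < 6. Listing each simplex with vertices in this order, K has dimension 1 with simplices:

  0-simplices (7): [0], [1], [2], [3], [4], [5], [6]
  1-simplices (9): [0,1], [0,6], [1,6], [2,5], [2,6], [3,4], [3,6], [4,6], [5,6]

giving chain groups C_0 ≅ Z^7, C_1 ≅ Z^9.

∂_1: C_1 → C_0 sends each edge [p,q] (with p < q) to q − p. For instance
  ∂[4,6] = [6] − [4].
The resulting 7×9 matrix has rank 6, and its Smith normal form has invariant factors (1,1,1,1,1,1).

Computing H_k = (kernel of ∂_k) / (image of ∂_{k+1}):

  H_0: rank C_0 − rank ∂_1 = 7 − 6 = 1, and the invariant factors of ∂_1 are all 1, so H_0 ≅ Z.

H_0 ≅ Z.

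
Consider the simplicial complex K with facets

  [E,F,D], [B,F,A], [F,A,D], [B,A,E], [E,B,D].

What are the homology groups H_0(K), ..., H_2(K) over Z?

H_0 ≅ Z,  H_1 ≅ Z,  H_2 = 0.

Order the vertices as A < B < D < E < F. Listing each simplex with vertices in this order, K has dimension 2 with simplices:

  0-simplices (5): A, B, D, E, F
  1-simplices (10): AB, AD, AE, AF, BD, BE, BF, DE, DF, EF
  2-simplices (5): ABE, ABF, ADF, BDE, DEF

Hence C_0 ≅ Z^5, C_1 ≅ Z^10, C_2 ≅ Z^5.

∂_1: C_1 → C_0 maps an edge to its endpoints' difference, ∂[p,q] = q − p. For instance
  ∂AB = B − A.
As a 5×10 matrix over Z this has rank 4, with invariant factors (1,1,1,1).

The boundary map ∂_2: C_2 → C_1 acts by ∂[p,q,r] = [q,r] − [p,r] + [p,q]. For instance
  ∂ABF = BF − AF + AB,
  ∂ABE = BE − AE + AB.
The resulting 10×5 matrix has rank 5, and its Smith normal form has invariant factors (1,1,1,1,1).

Computing H_k = (kernel of ∂_k) / (image of ∂_{k+1}):

  H_0: rank C_0 − rank ∂_1 = 5 − 4 = 1, and the invariant factors of ∂_1 are all 1, so H_0 ≅ Z.
  H_1: rank ker ∂_1 − rank ∂_2 = (10 − 4) − 5 = 1, and the invariant factors of ∂_2 are all 1, so H_1 ≅ Z.
  H_2: rank ker ∂_2 − rank ∂_3 = (5 − 5) − 0 = 0, and there is no ∂_3, so H_2 ≅ 0.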